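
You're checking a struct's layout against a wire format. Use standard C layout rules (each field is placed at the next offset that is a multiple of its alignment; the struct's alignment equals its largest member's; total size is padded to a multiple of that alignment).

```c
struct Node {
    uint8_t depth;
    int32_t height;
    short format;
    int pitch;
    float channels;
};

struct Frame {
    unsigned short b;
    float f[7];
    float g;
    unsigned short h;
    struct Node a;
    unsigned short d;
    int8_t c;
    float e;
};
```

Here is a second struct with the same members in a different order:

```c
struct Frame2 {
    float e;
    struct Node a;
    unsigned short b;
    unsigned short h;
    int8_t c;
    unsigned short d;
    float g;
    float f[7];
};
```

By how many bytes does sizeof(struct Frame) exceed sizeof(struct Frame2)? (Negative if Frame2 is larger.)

4

Node: @0: depth [1B, align 1] → 1; +3 pad (align 4); @4: height [4B, align 4] → 8; @8: format [2B, align 2] → 10; +2 pad (align 4); @12: pitch [4B, align 4] → 16; @16: channels [4B, align 4] → 20; size 20, align 4
@0: b [2B, align 2] → 2
+2 pad (align 4)
@4: f [28B, align 4] → 32
@32: g [4B, align 4] → 36
@36: h [2B, align 2] → 38
+2 pad (align 4)
@40: a [20B, align 4] → 60
@60: d [2B, align 2] → 62
@62: c [1B, align 1] → 63
+1 pad (align 4)
@64: e [4B, align 4] → 68
size 68, align 4
— Frame2 —
@0: e [4B, align 4] → 4
@4: a [20B, align 4] → 24
@24: b [2B, align 2] → 26
@26: h [2B, align 2] → 28
@28: c [1B, align 1] → 29
+1 pad (align 2)
@30: d [2B, align 2] → 32
@32: g [4B, align 4] → 36
@36: f [28B, align 4] → 64
size 64, align 4
68 − 64 = 4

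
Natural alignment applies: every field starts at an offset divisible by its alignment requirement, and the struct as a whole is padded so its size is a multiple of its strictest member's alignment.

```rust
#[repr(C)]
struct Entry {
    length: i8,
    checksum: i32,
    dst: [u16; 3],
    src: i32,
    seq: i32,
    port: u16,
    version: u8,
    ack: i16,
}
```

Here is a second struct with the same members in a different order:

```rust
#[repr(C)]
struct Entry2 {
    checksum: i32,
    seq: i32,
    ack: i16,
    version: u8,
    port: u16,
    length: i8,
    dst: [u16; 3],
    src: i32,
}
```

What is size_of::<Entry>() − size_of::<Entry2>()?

length at 0 (size 1, align 1) → ends 1
pad 3 to align 4 for checksum
checksum at 4 (size 4, align 4) → ends 8
dst at 8 (size 6, align 2) → ends 14
pad 2 to align 4 for src
src at 16 (size 4, align 4) → ends 20
seq at 20 (size 4, align 4) → ends 24
port at 24 (size 2, align 2) → ends 26
version at 26 (size 1, align 1) → ends 27
pad 1 to align 2 for ack
ack at 28 (size 2, align 2) → ends 30
tail pad 2 to reach multiple of 4
total 32 bytes, alignment 4
— Entry2 —
checksum at 0 (size 4, align 4) → ends 4
seq at 4 (size 4, align 4) → ends 8
ack at 8 (size 2, align 2) → ends 10
version at 10 (size 1, align 1) → ends 11
pad 1 to align 2 for port
port at 12 (size 2, align 2) → ends 14
length at 14 (size 1, align 1) → ends 15
pad 1 to align 2 for dst
dst at 16 (size 6, align 2) → ends 22
pad 2 to align 4 for src
src at 24 (size 4, align 4) → ends 28
total 28 bytes, alignment 4
32 − 28 = 4

4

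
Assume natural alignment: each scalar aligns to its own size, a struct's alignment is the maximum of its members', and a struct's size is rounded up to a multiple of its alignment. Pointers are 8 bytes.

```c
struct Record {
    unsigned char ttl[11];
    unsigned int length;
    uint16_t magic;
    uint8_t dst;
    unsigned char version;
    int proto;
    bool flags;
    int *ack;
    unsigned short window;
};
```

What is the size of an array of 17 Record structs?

ttl at 0 (size 11, align 1) → ends 11
pad 1 to align 4 for length
length at 12 (size 4, align 4) → ends 16
magic at 16 (size 2, align 2) → ends 18
dst at 18 (size 1, align 1) → ends 19
version at 19 (size 1, align 1) → ends 20
proto at 20 (size 4, align 4) → ends 24
flags at 24 (size 1, align 1) → ends 25
pad 7 to align 8 for ack
ack at 32 (size 8, align 8) → ends 40
window at 40 (size 2, align 2) → ends 42
tail pad 6 to reach multiple of 8
total 48 bytes, alignment 8
array of 17: 17 × 48 = 816

816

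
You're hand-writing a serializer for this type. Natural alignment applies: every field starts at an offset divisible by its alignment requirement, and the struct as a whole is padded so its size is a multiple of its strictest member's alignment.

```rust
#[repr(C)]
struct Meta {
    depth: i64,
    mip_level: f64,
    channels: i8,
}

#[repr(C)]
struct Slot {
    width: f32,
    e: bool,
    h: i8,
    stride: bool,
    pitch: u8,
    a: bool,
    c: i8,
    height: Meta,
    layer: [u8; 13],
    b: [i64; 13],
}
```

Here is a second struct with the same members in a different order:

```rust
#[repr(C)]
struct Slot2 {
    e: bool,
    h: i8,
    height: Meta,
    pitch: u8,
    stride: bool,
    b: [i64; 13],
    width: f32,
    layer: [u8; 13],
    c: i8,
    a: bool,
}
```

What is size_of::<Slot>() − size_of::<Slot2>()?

Meta: @0: depth [8B, align 8] → 8; @8: mip_level [8B, align 8] → 16; @16: channels [1B, align 1] → 17; +7 tail pad (align 8); size 24, align 8
@0: width [4B, align 4] → 4
@4: e [1B, align 1] → 5
@5: h [1B, align 1] → 6
@6: stride [1B, align 1] → 7
@7: pitch [1B, align 1] → 8
@8: a [1B, align 1] → 9
@9: c [1B, align 1] → 10
+6 pad (align 8)
@16: height [24B, align 8] → 40
@40: layer [13B, align 1] → 53
+3 pad (align 8)
@56: b [104B, align 8] → 160
size 160, align 8
— Slot2 —
@0: e [1B, align 1] → 1
@1: h [1B, align 1] → 2
+6 pad (align 8)
@8: height [24B, align 8] → 32
@32: pitch [1B, align 1] → 33
@33: stride [1B, align 1] → 34
+6 pad (align 8)
@40: b [104B, align 8] → 144
@144: width [4B, align 4] → 148
@148: layer [13B, align 1] → 161
@161: c [1B, align 1] → 162
@162: a [1B, align 1] → 163
+5 tail pad (align 8)
size 168, align 8
160 − 168 = -8

-8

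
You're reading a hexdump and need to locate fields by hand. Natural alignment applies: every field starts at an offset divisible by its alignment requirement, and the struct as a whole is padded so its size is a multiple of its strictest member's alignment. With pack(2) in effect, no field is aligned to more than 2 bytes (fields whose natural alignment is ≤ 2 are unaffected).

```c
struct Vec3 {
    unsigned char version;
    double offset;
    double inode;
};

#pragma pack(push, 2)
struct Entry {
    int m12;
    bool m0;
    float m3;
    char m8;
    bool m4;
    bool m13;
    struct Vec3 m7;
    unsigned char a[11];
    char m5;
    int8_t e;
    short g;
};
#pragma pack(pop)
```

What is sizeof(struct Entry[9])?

486

Vec3: version at 0 (size 1, align 1) → ends 1; pad 7 to align 8 for offset; offset at 8 (size 8, align 8) → ends 16; inode at 16 (size 8, align 8) → ends 24; total 24 bytes, alignment 8
m12 at 0 (size 4, align 2) → ends 4
m0 at 4 (size 1, align 1) → ends 5
pad 1 to align 2 for m3
m3 at 6 (size 4, align 2) → ends 10
m8 at 10 (size 1, align 1) → ends 11
m4 at 11 (size 1, align 1) → ends 12
m13 at 12 (size 1, align 1) → ends 13
pad 1 to align 2 for m7
m7 at 14 (size 24, align 2) → ends 38
a at 38 (size 11, align 1) → ends 49
m5 at 49 (size 1, align 1) → ends 50
e at 50 (size 1, align 1) → ends 51
pad 1 to align 2 for g
g at 52 (size 2, align 2) → ends 54
total 54 bytes, alignment 2
array of 9: 9 × 54 = 486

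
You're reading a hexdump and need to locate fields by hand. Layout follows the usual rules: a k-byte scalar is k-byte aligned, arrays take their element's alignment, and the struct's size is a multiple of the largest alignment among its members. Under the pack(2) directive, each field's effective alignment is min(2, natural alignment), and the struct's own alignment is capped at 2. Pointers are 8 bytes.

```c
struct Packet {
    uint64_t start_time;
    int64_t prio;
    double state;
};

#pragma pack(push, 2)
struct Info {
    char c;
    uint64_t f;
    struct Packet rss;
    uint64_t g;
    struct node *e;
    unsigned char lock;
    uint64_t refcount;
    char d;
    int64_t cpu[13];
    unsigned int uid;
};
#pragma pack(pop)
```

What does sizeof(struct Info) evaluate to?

Packet: start_time at 0 (size 8, align 8) → ends 8; prio at 8 (size 8, align 8) → ends 16; state at 16 (size 8, align 8) → ends 24; total 24 bytes, alignment 8
c at 0 (size 1, align 1) → ends 1
pad 1 to align 2 for f
f at 2 (size 8, align 2) → ends 10
rss at 10 (size 24, align 2) → ends 34
g at 34 (size 8, align 2) → ends 42
e at 42 (size 8, align 2) → ends 50
lock at 50 (size 1, align 1) → ends 51
pad 1 to align 2 for refcount
refcount at 52 (size 8, align 2) → ends 60
d at 60 (size 1, align 1) → ends 61
pad 1 to align 2 for cpu
cpu at 62 (size 104, align 2) → ends 166
uid at 166 (size 4, align 2) → ends 170
total 170 bytes, alignment 2

170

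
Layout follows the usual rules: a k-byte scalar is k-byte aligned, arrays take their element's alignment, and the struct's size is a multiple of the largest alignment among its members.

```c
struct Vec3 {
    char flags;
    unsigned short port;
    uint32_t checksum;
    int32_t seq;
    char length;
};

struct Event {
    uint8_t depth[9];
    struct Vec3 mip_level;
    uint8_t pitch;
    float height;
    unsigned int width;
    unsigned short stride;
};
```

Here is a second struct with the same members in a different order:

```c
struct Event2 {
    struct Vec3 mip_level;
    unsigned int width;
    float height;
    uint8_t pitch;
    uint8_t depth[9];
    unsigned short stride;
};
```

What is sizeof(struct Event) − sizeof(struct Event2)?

8

Vec3: flags at 0 (size 1, align 1) → ends 1; pad 1 to align 2 for port; port at 2 (size 2, align 2) → ends 4; checksum at 4 (size 4, align 4) → ends 8; seq at 8 (size 4, align 4) → ends 12; length at 12 (size 1, align 1) → ends 13; tail pad 3 to reach multiple of 4; total 16 bytes, alignment 4
depth at 0 (size 9, align 1) → ends 9
pad 3 to align 4 for mip_level
mip_level at 12 (size 16, align 4) → ends 28
pitch at 28 (size 1, align 1) → ends 29
pad 3 to align 4 for height
height at 32 (size 4, align 4) → ends 36
width at 36 (size 4, align 4) → ends 40
stride at 40 (size 2, align 2) → ends 42
tail pad 2 to reach multiple of 4
total 44 bytes, alignment 4
— Event2 —
mip_level at 0 (size 16, align 4) → ends 16
width at 16 (size 4, align 4) → ends 20
height at 20 (size 4, align 4) → ends 24
pitch at 24 (size 1, align 1) → ends 25
depth at 25 (size 9, align 1) → ends 34
stride at 34 (size 2, align 2) → ends 36
total 36 bytes, alignment 4
44 − 36 = 8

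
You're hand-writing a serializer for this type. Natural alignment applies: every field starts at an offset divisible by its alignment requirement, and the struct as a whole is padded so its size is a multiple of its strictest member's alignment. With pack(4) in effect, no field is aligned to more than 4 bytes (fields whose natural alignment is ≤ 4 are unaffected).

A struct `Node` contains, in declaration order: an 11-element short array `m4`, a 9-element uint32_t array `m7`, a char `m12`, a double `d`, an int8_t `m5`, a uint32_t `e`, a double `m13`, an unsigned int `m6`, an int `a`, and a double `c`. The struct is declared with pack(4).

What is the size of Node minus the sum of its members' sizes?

@0: m4 [22B, align 2] → 22
+2 pad (align 4)
@24: m7 [36B, align 4] → 60
@60: m12 [1B, align 1] → 61
+3 pad (align 4)
@64: d [8B, align 4] → 72
@72: m5 [1B, align 1] → 73
+3 pad (align 4)
@76: e [4B, align 4] → 80
@80: m13 [8B, align 4] → 88
@88: m6 [4B, align 4] → 92
@92: a [4B, align 4] → 96
@96: c [8B, align 4] → 104
size 104, align 4
data bytes 96, size 104 → padding 8

8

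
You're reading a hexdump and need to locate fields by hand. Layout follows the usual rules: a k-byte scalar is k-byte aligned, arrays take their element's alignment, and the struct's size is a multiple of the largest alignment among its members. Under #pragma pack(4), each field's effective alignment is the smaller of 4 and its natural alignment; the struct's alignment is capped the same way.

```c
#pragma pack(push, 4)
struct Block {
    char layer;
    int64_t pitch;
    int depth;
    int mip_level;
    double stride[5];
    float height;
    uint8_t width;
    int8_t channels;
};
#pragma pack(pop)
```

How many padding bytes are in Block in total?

5

0..1  layer  (1B, 1-aligned)
1..4  -- padding (3B)
4..12  pitch  (8B, 4-aligned)
12..16  depth  (4B, 4-aligned)
16..20  mip_level  (4B, 4-aligned)
20..60  stride  (40B, 4-aligned)
60..64  height  (4B, 4-aligned)
64..65  width  (1B, 1-aligned)
65..66  channels  (1B, 1-aligned)
66..68  -- tail padding (2B)
sizeof = 68, alignof = 4
data bytes 63, size 68 → padding 5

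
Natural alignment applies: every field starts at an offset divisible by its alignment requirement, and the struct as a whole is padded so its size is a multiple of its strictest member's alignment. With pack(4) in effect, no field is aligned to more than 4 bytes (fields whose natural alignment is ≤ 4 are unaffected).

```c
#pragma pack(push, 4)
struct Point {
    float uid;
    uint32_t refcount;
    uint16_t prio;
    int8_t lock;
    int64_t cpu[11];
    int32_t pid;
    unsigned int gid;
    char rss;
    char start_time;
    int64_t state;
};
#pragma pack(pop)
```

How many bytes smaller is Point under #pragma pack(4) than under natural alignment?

natural layout:
  uid at 0 (size 4, align 4) → ends 4
  refcount at 4 (size 4, align 4) → ends 8
  prio at 8 (size 2, align 2) → ends 10
  lock at 10 (size 1, align 1) → ends 11
  pad 5 to align 8 for cpu
  cpu at 16 (size 88, align 8) → ends 104
  pid at 104 (size 4, align 4) → ends 108
  gid at 108 (size 4, align 4) → ends 112
  rss at 112 (size 1, align 1) → ends 113
  start_time at 113 (size 1, align 1) → ends 114
  pad 6 to align 8 for state
  state at 120 (size 8, align 8) → ends 128
  total 128 bytes, alignment 8
packed(4) layout:
  uid at 0 (size 4, align 4) → ends 4
  refcount at 4 (size 4, align 4) → ends 8
  prio at 8 (size 2, align 2) → ends 10
  lock at 10 (size 1, align 1) → ends 11
  pad 1 to align 4 for cpu
  cpu at 12 (size 88, align 4) → ends 100
  pid at 100 (size 4, align 4) → ends 104
  gid at 104 (size 4, align 4) → ends 108
  rss at 108 (size 1, align 1) → ends 109
  start_time at 109 (size 1, align 1) → ends 110
  pad 2 to align 4 for state
  state at 112 (size 8, align 4) → ends 120
  total 120 bytes, alignment 4
128 − 120 = 8

8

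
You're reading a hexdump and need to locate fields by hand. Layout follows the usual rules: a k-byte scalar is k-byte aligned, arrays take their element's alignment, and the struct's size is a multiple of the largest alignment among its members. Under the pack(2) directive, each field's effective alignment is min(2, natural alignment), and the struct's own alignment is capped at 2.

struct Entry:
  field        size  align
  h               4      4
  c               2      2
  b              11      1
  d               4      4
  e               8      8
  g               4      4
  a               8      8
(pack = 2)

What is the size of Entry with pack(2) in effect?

42

@0: h [4B, align 2] → 4
@4: c [2B, align 2] → 6
@6: b [11B, align 1] → 17
+1 pad (align 2)
@18: d [4B, align 2] → 22
@22: e [8B, align 2] → 30
@30: g [4B, align 2] → 34
@34: a [8B, align 2] → 42
size 42, align 2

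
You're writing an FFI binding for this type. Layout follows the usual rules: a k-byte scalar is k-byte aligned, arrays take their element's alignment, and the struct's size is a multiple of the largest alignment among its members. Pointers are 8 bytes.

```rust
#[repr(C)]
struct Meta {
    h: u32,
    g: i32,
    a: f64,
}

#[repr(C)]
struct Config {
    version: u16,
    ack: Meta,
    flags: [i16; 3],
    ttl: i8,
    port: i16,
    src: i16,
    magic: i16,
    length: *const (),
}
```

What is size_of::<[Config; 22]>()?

1056

Meta: h at 0 (size 4, align 4) → ends 4; g at 4 (size 4, align 4) → ends 8; a at 8 (size 8, align 8) → ends 16; total 16 bytes, alignment 8
version at 0 (size 2, align 2) → ends 2
pad 6 to align 8 for ack
ack at 8 (size 16, align 8) → ends 24
flags at 24 (size 6, align 2) → ends 30
ttl at 30 (size 1, align 1) → ends 31
pad 1 to align 2 for port
port at 32 (size 2, align 2) → ends 34
src at 34 (size 2, align 2) → ends 36
magic at 36 (size 2, align 2) → ends 38
pad 2 to align 8 for length
length at 40 (size 8, align 8) → ends 48
total 48 bytes, alignment 8
array of 22: 22 × 48 = 1056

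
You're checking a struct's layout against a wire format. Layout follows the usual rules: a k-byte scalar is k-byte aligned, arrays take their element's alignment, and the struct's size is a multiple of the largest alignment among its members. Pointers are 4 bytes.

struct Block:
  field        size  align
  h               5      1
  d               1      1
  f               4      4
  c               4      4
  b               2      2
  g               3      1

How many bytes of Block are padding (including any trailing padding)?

@0: h [5B, align 1] → 5
@5: d [1B, align 1] → 6
+2 pad (align 4)
@8: f [4B, align 4] → 12
@12: c [4B, align 4] → 16
@16: b [2B, align 2] → 18
@18: g [3B, align 1] → 21
+3 tail pad (align 4)
size 24, align 4
data bytes 19, size 24 → padding 5

5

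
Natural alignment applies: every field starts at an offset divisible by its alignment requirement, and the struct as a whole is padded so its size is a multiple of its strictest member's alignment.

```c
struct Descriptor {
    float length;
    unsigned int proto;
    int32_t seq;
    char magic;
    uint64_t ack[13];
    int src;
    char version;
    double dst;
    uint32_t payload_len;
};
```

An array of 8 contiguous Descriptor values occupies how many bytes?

1152

0..4  length  (4B, 4-aligned)
4..8  proto  (4B, 4-aligned)
8..12  seq  (4B, 4-aligned)
12..13  magic  (1B, 1-aligned)
13..16  -- padding (3B)
16..120  ack  (104B, 8-aligned)
120..124  src  (4B, 4-aligned)
124..125  version  (1B, 1-aligned)
125..128  -- padding (3B)
128..136  dst  (8B, 8-aligned)
136..140  payload_len  (4B, 4-aligned)
140..144  -- tail padding (4B)
sizeof = 144, alignof = 8
array of 8: 8 × 144 = 1152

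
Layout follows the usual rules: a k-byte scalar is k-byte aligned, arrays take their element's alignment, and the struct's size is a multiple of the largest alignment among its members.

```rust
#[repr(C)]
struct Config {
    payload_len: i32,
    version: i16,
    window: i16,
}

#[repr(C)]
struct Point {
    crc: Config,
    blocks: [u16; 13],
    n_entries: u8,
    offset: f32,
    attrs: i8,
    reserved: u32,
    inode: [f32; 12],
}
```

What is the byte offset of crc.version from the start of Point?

Config: 0..4  payload_len  (4B, 4-aligned); 4..6  version  (2B, 2-aligned); 6..8  window  (2B, 2-aligned); sizeof = 8, alignof = 4
0..8  crc  (8B, 4-aligned)
within Config: version at 4
0 + 4 = 4

4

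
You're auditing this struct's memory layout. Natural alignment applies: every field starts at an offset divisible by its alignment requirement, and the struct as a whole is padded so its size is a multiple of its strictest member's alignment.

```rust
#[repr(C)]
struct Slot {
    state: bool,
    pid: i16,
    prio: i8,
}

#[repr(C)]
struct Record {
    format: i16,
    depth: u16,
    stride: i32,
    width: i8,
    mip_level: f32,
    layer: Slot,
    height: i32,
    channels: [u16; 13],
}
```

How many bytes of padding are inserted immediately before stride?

0

Slot: @0: state [1B, align 1] → 1; +1 pad (align 2); @2: pid [2B, align 2] → 4; @4: prio [1B, align 1] → 5; +1 tail pad (align 2); size 6, align 2
@0: format [2B, align 2] → 2
@2: depth [2B, align 2] → 4
@4: stride [4B, align 4] → 8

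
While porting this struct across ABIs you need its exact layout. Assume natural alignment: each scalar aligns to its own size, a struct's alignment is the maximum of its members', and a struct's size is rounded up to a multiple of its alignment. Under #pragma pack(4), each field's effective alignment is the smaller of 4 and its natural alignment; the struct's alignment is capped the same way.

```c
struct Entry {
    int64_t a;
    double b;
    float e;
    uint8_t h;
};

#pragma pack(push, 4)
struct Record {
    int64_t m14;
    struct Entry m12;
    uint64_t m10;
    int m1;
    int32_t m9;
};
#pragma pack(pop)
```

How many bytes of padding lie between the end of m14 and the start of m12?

Entry: @0: a [8B, align 8] → 8; @8: b [8B, align 8] → 16; @16: e [4B, align 4] → 20; @20: h [1B, align 1] → 21; +3 tail pad (align 8); size 24, align 8
@0: m14 [8B, align 4] → 8
@8: m12 [24B, align 4] → 32

0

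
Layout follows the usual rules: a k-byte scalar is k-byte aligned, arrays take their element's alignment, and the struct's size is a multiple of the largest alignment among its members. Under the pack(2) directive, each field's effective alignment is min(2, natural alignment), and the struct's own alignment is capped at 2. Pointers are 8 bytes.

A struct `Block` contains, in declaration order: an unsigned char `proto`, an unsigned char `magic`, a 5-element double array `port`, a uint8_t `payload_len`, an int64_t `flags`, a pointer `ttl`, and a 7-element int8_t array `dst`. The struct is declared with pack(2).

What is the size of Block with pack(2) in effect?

0..1  proto  (1B, 1-aligned)
1..2  magic  (1B, 1-aligned)
2..42  port  (40B, 2-aligned)
42..43  payload_len  (1B, 1-aligned)
43..44  -- padding (1B)
44..52  flags  (8B, 2-aligned)
52..60  ttl  (8B, 2-aligned)
60..67  dst  (7B, 1-aligned)
67..68  -- tail padding (1B)
sizeof = 68, alignof = 2

68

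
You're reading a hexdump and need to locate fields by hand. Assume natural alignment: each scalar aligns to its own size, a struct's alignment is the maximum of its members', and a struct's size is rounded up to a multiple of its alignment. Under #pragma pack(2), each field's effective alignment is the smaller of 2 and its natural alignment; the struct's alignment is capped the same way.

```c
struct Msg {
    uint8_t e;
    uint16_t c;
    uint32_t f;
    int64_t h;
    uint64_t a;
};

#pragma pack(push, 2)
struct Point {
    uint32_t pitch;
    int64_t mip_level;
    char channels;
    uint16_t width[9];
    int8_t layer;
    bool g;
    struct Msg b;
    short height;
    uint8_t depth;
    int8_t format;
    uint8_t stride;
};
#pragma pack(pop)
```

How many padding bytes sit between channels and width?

Msg: 0..1  e  (1B, 1-aligned); 1..2  -- padding (1B); 2..4  c  (2B, 2-aligned); 4..8  f  (4B, 4-aligned); 8..16  h  (8B, 8-aligned); 16..24  a  (8B, 8-aligned); sizeof = 24, alignof = 8
0..4  pitch  (4B, 2-aligned)
4..12  mip_level  (8B, 2-aligned)
12..13  channels  (1B, 1-aligned)
13..14  -- padding (1B)
14..32  width  (18B, 2-aligned)

1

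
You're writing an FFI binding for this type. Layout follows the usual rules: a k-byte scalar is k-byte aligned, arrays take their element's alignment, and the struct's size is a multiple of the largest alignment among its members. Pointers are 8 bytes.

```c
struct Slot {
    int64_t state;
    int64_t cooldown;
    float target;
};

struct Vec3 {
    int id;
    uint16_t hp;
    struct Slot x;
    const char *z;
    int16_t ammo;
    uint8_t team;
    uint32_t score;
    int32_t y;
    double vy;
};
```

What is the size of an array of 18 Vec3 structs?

1152

Slot: @0: state [8B, align 8] → 8; @8: cooldown [8B, align 8] → 16; @16: target [4B, align 4] → 20; +4 tail pad (align 8); size 24, align 8
@0: id [4B, align 4] → 4
@4: hp [2B, align 2] → 6
+2 pad (align 8)
@8: x [24B, align 8] → 32
@32: z [8B, align 8] → 40
@40: ammo [2B, align 2] → 42
@42: team [1B, align 1] → 43
+1 pad (align 4)
@44: score [4B, align 4] → 48
@48: y [4B, align 4] → 52
+4 pad (align 8)
@56: vy [8B, align 8] → 64
size 64, align 8
array of 18: 18 × 64 = 1152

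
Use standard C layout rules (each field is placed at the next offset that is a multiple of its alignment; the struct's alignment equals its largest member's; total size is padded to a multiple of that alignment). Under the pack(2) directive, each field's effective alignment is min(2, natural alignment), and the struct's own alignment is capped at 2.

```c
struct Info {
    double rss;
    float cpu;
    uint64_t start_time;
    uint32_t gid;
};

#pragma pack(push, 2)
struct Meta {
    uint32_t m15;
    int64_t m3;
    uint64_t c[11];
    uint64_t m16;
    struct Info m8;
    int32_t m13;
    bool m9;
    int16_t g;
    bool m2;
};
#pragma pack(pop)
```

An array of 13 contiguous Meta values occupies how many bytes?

1950

Info: @0: rss [8B, align 8] → 8; @8: cpu [4B, align 4] → 12; +4 pad (align 8); @16: start_time [8B, align 8] → 24; @24: gid [4B, align 4] → 28; +4 tail pad (align 8); size 32, align 8
@0: m15 [4B, align 2] → 4
@4: m3 [8B, align 2] → 12
@12: c [88B, align 2] → 100
@100: m16 [8B, align 2] → 108
@108: m8 [32B, align 2] → 140
@140: m13 [4B, align 2] → 144
@144: m9 [1B, align 1] → 145
+1 pad (align 2)
@146: g [2B, align 2] → 148
@148: m2 [1B, align 1] → 149
+1 tail pad (align 2)
size 150, align 2
array of 13: 13 × 150 = 1950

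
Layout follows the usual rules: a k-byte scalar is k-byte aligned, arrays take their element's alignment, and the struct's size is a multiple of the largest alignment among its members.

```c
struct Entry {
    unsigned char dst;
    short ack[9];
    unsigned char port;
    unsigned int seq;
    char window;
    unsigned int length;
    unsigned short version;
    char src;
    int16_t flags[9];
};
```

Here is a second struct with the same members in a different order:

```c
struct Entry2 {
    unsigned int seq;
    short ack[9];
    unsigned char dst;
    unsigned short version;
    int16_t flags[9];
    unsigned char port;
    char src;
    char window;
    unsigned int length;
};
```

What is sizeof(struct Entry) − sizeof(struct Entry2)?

8

0..1  dst  (1B, 1-aligned)
1..2  -- padding (1B)
2..20  ack  (18B, 2-aligned)
20..21  port  (1B, 1-aligned)
21..24  -- padding (3B)
24..28  seq  (4B, 4-aligned)
28..29  window  (1B, 1-aligned)
29..32  -- padding (3B)
32..36  length  (4B, 4-aligned)
36..38  version  (2B, 2-aligned)
38..39  src  (1B, 1-aligned)
39..40  -- padding (1B)
40..58  flags  (18B, 2-aligned)
58..60  -- tail padding (2B)
sizeof = 60, alignof = 4
— Entry2 —
0..4  seq  (4B, 4-aligned)
4..22  ack  (18B, 2-aligned)
22..23  dst  (1B, 1-aligned)
23..24  -- padding (1B)
24..26  version  (2B, 2-aligned)
26..44  flags  (18B, 2-aligned)
44..45  port  (1B, 1-aligned)
45..46  src  (1B, 1-aligned)
46..47  window  (1B, 1-aligned)
47..48  -- padding (1B)
48..52  length  (4B, 4-aligned)
sizeof = 52, alignof = 4
60 − 52 = 8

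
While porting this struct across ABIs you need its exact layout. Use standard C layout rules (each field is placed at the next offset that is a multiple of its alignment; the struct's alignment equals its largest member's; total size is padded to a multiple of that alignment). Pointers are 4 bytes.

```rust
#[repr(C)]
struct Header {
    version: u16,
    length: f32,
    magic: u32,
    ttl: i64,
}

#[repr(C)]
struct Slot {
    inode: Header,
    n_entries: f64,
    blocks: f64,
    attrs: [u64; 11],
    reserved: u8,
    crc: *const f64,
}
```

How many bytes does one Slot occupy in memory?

136 bytes

Header: 0..2  version  (2B, 2-aligned); 2..4  -- padding (2B); 4..8  length  (4B, 4-aligned); 8..12  magic  (4B, 4-aligned); 12..16  -- padding (4B); 16..24  ttl  (8B, 8-aligned); sizeof = 24, alignof = 8
0..24  inode  (24B, 8-aligned)
24..32  n_entries  (8B, 8-aligned)
32..40  blocks  (8B, 8-aligned)
40..128  attrs  (88B, 8-aligned)
128..129  reserved  (1B, 1-aligned)
129..132  -- padding (3B)
132..136  crc  (4B, 4-aligned)
sizeof = 136, alignof = 8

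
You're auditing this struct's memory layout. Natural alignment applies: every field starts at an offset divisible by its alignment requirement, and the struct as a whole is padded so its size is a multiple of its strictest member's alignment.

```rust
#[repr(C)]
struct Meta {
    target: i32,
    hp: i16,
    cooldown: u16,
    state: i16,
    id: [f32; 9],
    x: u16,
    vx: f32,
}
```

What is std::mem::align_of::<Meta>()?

member alignments: target=4, hp=2, cooldown=2, state=2, id=4, x=2, vx=4
max = 4

4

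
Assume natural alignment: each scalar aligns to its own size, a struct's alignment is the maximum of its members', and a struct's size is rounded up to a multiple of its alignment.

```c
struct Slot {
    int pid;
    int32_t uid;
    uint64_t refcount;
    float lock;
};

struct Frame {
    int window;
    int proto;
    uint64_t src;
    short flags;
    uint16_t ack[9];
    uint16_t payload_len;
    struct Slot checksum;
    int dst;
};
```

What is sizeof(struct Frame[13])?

Slot: 0..4  pid  (4B, 4-aligned); 4..8  uid  (4B, 4-aligned); 8..16  refcount  (8B, 8-aligned); 16..20  lock  (4B, 4-aligned); 20..24  -- tail padding (4B); sizeof = 24, alignof = 8
0..4  window  (4B, 4-aligned)
4..8  proto  (4B, 4-aligned)
8..16  src  (8B, 8-aligned)
16..18  flags  (2B, 2-aligned)
18..36  ack  (18B, 2-aligned)
36..38  payload_len  (2B, 2-aligned)
38..40  -- padding (2B)
40..64  checksum  (24B, 8-aligned)
64..68  dst  (4B, 4-aligned)
68..72  -- tail padding (4B)
sizeof = 72, alignof = 8
array of 13: 13 × 72 = 936

936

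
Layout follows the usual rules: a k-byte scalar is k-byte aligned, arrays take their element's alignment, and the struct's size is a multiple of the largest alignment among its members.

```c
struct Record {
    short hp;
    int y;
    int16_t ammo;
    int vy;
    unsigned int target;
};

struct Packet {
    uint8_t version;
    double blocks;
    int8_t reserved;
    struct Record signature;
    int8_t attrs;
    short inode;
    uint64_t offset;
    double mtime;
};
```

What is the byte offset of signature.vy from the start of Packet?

Record: 0..2  hp  (2B, 2-aligned); 2..4  -- padding (2B); 4..8  y  (4B, 4-aligned); 8..10  ammo  (2B, 2-aligned); 10..12  -- padding (2B); 12..16  vy  (4B, 4-aligned); 16..20  target  (4B, 4-aligned); sizeof = 20, alignof = 4
0..1  version  (1B, 1-aligned)
1..8  -- padding (7B)
8..16  blocks  (8B, 8-aligned)
16..17  reserved  (1B, 1-aligned)
17..20  -- padding (3B)
20..40  signature  (20B, 4-aligned)
within Record: vy at 12
20 + 12 = 32

32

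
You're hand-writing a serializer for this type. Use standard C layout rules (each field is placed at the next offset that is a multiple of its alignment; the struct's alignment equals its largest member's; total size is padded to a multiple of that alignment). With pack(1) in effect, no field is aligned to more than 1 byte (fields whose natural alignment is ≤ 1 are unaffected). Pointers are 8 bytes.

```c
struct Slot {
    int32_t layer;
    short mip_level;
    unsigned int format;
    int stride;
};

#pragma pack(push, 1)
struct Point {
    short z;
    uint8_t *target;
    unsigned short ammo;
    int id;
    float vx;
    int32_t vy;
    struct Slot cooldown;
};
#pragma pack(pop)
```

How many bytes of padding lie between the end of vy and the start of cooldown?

Slot: @0: layer [4B, align 4] → 4; @4: mip_level [2B, align 2] → 6; +2 pad (align 4); @8: format [4B, align 4] → 12; @12: stride [4B, align 4] → 16; size 16, align 4
@0: z [2B, align 1] → 2
@2: target [8B, align 1] → 10
@10: ammo [2B, align 1] → 12
@12: id [4B, align 1] → 16
@16: vx [4B, align 1] → 20
@20: vy [4B, align 1] → 24
@24: cooldown [16B, align 1] → 40

0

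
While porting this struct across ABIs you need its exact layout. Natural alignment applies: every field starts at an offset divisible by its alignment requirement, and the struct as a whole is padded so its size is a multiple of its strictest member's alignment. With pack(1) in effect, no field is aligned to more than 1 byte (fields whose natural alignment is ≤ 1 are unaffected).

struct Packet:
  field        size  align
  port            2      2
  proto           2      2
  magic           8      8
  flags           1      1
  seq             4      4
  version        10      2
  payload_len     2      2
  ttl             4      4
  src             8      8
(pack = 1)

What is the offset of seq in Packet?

0..2  port  (2B, 1-aligned)
2..4  proto  (2B, 1-aligned)
4..12  magic  (8B, 1-aligned)
12..13  flags  (1B, 1-aligned)
13..17  seq  (4B, 1-aligned)

13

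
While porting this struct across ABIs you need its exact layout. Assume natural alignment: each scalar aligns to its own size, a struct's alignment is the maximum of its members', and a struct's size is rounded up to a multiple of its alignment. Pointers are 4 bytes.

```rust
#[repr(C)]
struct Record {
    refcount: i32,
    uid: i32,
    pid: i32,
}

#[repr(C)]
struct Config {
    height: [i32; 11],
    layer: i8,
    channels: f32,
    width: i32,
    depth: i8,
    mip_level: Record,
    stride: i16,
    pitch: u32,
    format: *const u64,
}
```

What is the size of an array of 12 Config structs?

1008

Record: 0..4  refcount  (4B, 4-aligned); 4..8  uid  (4B, 4-aligned); 8..12  pid  (4B, 4-aligned); sizeof = 12, alignof = 4
0..44  height  (44B, 4-aligned)
44..45  layer  (1B, 1-aligned)
45..48  -- padding (3B)
48..52  channels  (4B, 4-aligned)
52..56  width  (4B, 4-aligned)
56..57  depth  (1B, 1-aligned)
57..60  -- padding (3B)
60..72  mip_level  (12B, 4-aligned)
72..74  stride  (2B, 2-aligned)
74..76  -- padding (2B)
76..80  pitch  (4B, 4-aligned)
80..84  format  (4B, 4-aligned)
sizeof = 84, alignof = 4
array of 12: 12 × 84 = 1008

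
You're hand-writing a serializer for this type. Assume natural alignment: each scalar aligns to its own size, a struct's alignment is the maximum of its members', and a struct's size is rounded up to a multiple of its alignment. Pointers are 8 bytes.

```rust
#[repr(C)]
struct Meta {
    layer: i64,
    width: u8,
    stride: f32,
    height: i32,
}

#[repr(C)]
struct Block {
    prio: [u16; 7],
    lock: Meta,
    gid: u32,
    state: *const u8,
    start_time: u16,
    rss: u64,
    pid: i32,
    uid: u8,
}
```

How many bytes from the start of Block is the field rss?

64

Meta: @0: layer [8B, align 8] → 8; @8: width [1B, align 1] → 9; +3 pad (align 4); @12: stride [4B, align 4] → 16; @16: height [4B, align 4] → 20; +4 tail pad (align 8); size 24, align 8
@0: prio [14B, align 2] → 14
+2 pad (align 8)
@16: lock [24B, align 8] → 40
@40: gid [4B, align 4] → 44
+4 pad (align 8)
@48: state [8B, align 8] → 56
@56: start_time [2B, align 2] → 58
+6 pad (align 8)
@64: rss [8B, align 8] → 72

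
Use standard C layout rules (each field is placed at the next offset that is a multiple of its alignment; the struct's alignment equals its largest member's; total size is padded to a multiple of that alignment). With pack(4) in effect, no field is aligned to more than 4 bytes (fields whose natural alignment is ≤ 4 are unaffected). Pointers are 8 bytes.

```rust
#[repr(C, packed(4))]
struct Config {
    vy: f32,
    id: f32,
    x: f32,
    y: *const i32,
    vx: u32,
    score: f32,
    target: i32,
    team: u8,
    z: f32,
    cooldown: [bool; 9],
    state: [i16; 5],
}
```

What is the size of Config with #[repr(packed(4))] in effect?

60

vy at 0 (size 4, align 4) → ends 4
id at 4 (size 4, align 4) → ends 8
x at 8 (size 4, align 4) → ends 12
y at 12 (size 8, align 4) → ends 20
vx at 20 (size 4, align 4) → ends 24
score at 24 (size 4, align 4) → ends 28
target at 28 (size 4, align 4) → ends 32
team at 32 (size 1, align 1) → ends 33
pad 3 to align 4 for z
z at 36 (size 4, align 4) → ends 40
cooldown at 40 (size 9, align 1) → ends 49
pad 1 to align 2 for state
state at 50 (size 10, align 2) → ends 60
total 60 bytes, alignment 4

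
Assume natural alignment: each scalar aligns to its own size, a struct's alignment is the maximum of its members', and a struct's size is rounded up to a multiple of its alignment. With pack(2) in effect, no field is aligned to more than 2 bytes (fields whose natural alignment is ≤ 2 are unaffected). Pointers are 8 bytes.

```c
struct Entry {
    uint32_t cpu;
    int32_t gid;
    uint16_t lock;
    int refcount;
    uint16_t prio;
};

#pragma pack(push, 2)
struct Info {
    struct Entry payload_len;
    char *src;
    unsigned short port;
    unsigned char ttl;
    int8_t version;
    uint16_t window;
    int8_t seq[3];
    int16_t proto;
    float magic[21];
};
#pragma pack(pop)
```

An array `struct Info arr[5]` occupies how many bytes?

620

Entry: 0..4  cpu  (4B, 4-aligned); 4..8  gid  (4B, 4-aligned); 8..10  lock  (2B, 2-aligned); 10..12  -- padding (2B); 12..16  refcount  (4B, 4-aligned); 16..18  prio  (2B, 2-aligned); 18..20  -- tail padding (2B); sizeof = 20, alignof = 4
0..20  payload_len  (20B, 2-aligned)
20..28  src  (8B, 2-aligned)
28..30  port  (2B, 2-aligned)
30..31  ttl  (1B, 1-aligned)
31..32  version  (1B, 1-aligned)
32..34  window  (2B, 2-aligned)
34..37  seq  (3B, 1-aligned)
37..38  -- padding (1B)
38..40  proto  (2B, 2-aligned)
40..124  magic  (84B, 2-aligned)
sizeof = 124, alignof = 2
array of 5: 5 × 124 = 620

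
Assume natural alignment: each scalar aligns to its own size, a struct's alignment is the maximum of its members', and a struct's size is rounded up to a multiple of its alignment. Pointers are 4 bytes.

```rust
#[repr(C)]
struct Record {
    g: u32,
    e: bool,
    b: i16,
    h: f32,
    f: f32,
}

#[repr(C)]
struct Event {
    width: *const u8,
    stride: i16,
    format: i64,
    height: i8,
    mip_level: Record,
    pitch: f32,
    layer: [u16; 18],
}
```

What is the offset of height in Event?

Record: @0: g [4B, align 4] → 4; @4: e [1B, align 1] → 5; +1 pad (align 2); @6: b [2B, align 2] → 8; @8: h [4B, align 4] → 12; @12: f [4B, align 4] → 16; size 16, align 4
@0: width [4B, align 4] → 4
@4: stride [2B, align 2] → 6
+2 pad (align 8)
@8: format [8B, align 8] → 16
@16: height [1B, align 1] → 17

16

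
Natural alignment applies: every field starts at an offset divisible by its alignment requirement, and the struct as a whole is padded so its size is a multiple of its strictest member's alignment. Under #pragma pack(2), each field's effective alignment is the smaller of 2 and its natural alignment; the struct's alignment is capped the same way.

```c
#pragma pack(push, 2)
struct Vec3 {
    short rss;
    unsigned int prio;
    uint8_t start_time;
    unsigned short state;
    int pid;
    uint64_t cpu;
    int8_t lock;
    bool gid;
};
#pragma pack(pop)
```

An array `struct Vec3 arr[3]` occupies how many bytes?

72

rss at 0 (size 2, align 2) → ends 2
prio at 2 (size 4, align 2) → ends 6
start_time at 6 (size 1, align 1) → ends 7
pad 1 to align 2 for state
state at 8 (size 2, align 2) → ends 10
pid at 10 (size 4, align 2) → ends 14
cpu at 14 (size 8, align 2) → ends 22
lock at 22 (size 1, align 1) → ends 23
gid at 23 (size 1, align 1) → ends 24
total 24 bytes, alignment 2
array of 3: 3 × 24 = 72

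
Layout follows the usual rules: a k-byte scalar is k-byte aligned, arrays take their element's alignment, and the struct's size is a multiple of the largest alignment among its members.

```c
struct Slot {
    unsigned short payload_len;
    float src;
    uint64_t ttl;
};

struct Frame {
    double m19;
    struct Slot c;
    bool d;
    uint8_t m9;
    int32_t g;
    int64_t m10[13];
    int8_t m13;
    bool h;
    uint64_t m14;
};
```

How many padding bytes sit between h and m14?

6

Slot: 0..2  payload_len  (2B, 2-aligned); 2..4  -- padding (2B); 4..8  src  (4B, 4-aligned); 8..16  ttl  (8B, 8-aligned); sizeof = 16, alignof = 8
0..8  m19  (8B, 8-aligned)
8..24  c  (16B, 8-aligned)
24..25  d  (1B, 1-aligned)
25..26  m9  (1B, 1-aligned)
26..28  -- padding (2B)
28..32  g  (4B, 4-aligned)
32..136  m10  (104B, 8-aligned)
136..137  m13  (1B, 1-aligned)
137..138  h  (1B, 1-aligned)
138..144  -- padding (6B)
144..152  m14  (8B, 8-aligned)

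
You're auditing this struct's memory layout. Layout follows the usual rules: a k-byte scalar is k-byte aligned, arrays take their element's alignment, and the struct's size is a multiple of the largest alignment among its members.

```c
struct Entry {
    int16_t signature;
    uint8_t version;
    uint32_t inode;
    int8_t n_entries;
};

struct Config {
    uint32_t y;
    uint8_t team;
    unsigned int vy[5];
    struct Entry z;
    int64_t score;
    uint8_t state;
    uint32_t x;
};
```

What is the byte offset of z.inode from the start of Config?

32

Entry: signature at 0 (size 2, align 2) → ends 2; version at 2 (size 1, align 1) → ends 3; pad 1 to align 4 for inode; inode at 4 (size 4, align 4) → ends 8; n_entries at 8 (size 1, align 1) → ends 9; tail pad 3 to reach multiple of 4; total 12 bytes, alignment 4
y at 0 (size 4, align 4) → ends 4
team at 4 (size 1, align 1) → ends 5
pad 3 to align 4 for vy
vy at 8 (size 20, align 4) → ends 28
z at 28 (size 12, align 4) → ends 40
within Entry: inode at 4
28 + 4 = 32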